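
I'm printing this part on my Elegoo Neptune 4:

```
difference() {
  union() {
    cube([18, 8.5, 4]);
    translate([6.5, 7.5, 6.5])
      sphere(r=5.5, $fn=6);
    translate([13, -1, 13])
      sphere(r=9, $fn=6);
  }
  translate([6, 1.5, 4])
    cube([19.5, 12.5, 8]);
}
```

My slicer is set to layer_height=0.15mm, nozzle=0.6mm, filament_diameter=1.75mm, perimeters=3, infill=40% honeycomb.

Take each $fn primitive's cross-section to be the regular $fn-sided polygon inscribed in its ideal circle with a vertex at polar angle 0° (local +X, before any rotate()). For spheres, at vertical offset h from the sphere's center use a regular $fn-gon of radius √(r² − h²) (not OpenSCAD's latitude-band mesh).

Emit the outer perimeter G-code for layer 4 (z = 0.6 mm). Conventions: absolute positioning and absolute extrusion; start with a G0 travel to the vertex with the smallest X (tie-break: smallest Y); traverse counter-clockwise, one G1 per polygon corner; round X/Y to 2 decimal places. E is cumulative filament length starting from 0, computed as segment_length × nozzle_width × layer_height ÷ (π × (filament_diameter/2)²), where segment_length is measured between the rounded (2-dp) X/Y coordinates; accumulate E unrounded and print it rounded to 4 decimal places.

At z = 0.6 mm: the cube is present — its section is the full 18×8.5 rectangle; the sphere at (6.5, 7.5) is not intersected at this z (|z−center|=5.900 > r=5.5); the sphere at (13, -1) does not reach this height (|z−center|=12.400 > r=9); Combining (union): only the 18×8.5 cube is present, so the union is just that shape — 1 connected region; the cube at (6, 1.5) does not reach this height (z outside [4, 12]); Subtracting the remaining from the first: none of the subtracted shapes is present at this height, so the result so far is unchanged — 1 connected region. The outline is a single polygon with 4 vertices. Extrusion per mm of travel: 0.6 × 0.15 / (π × 0.875²) = 0.037418. Accumulating E over each segment gives final E = 1.9831.

G0 X0.00 Y0.00 Z0.60
G1 X18.00 Y0.00 E0.6735
G1 X18.00 Y8.50 E0.9916
G1 X0.00 Y8.50 E1.6651
G1 X0.00 Y0.00 E1.9831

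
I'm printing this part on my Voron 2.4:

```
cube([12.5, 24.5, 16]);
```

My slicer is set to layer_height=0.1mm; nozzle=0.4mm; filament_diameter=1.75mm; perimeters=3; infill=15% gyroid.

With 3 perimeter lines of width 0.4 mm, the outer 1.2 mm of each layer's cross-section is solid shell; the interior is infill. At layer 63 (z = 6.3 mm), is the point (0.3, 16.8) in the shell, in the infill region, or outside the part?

shell

At z = 6.3 mm: the 12.5×24.5 cube contributes its full rectangle. Overall, the cross-section is a single solid region. The nearest boundary edge runs (0.00, 24.50)→(0.00, 0.00); distance from the point to it = 0.30 mm. The point is inside the cross-section, 0.30 mm from the nearest boundary — within the 1.2 mm shell band (3 × 0.4).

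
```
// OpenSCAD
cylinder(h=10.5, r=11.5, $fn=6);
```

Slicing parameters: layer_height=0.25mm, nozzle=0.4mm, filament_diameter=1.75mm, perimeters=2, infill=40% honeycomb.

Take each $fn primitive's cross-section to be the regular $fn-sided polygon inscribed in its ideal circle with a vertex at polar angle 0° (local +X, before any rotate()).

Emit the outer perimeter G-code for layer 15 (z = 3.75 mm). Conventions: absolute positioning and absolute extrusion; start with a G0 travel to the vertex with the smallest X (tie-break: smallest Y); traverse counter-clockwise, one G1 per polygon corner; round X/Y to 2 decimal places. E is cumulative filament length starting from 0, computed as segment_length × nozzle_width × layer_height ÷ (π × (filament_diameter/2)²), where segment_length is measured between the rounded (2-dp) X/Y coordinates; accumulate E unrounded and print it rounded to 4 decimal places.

At z = 3.75 mm: the cylinder: section is a regular 6-gon, circumradius r=11.5. The outline is a single polygon with 6 vertices. Extrusion per mm of travel: 0.4 × 0.25 / (π × 0.875²) = 0.041575. Accumulating E over each segment gives final E = 2.8688.

G0 X-11.50 Y0.00 Z3.75
G1 X-5.75 Y-9.96 E0.4781
G1 X5.75 Y-9.96 E0.9563
G1 X11.50 Y0.00 E1.4344
G1 X5.75 Y9.96 E1.9125
G1 X-5.75 Y9.96 E2.3906
G1 X-11.50 Y0.00 E2.8688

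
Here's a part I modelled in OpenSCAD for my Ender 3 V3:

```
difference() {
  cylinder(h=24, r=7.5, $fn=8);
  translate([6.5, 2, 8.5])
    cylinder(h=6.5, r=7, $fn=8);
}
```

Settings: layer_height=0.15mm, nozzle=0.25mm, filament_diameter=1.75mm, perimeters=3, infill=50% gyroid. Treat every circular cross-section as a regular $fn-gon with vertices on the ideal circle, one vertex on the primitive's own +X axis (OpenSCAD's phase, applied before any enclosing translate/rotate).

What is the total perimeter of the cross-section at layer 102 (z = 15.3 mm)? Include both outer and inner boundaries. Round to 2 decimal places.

45.92 mm

At z = 15.3 mm: the r=7.5 cylinder contributes a regular 8-gon of circumradius 7.5 (perimeter = 2·8·7.500·sin(180°/8) = 45.92 mm); the cylinder at (6.5, 2) is not intersected at this z (z outside [8.5, 15]); Taking the first minus the rest: none of the subtracted shapes is present at this height, so the r=7.5 cylinder is unchanged — boundary = 45.92 mm. Overall, the cross-section is a single solid region. Total boundary length (outer) = 45.92 mm.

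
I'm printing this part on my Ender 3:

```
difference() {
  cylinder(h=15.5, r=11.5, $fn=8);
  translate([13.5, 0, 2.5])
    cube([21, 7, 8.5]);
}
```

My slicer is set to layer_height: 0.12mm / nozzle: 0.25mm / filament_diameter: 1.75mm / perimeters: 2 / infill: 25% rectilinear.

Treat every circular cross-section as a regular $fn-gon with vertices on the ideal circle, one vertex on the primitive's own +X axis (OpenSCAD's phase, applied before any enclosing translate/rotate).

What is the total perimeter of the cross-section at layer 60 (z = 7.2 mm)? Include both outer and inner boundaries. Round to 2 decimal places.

70.41 mm

At z = 7.2 mm: the cylinder: section is a regular 8-gon, circumradius r=11.5 (perimeter = 2·8·11.500·sin(180°/8) = 70.41 mm); the 21×7 cube at (13.5, 0) contributes its full rectangle (perimeter 56.00 mm); Taking the first minus the rest: starting from the r=11.5 cylinder, the 21×7 cube at (13.5, 0) misses the remaining region (no effect) — boundary = 70.41 mm. Overall, the cross-section is a single solid region. Total boundary length (outer) = 70.41 mm.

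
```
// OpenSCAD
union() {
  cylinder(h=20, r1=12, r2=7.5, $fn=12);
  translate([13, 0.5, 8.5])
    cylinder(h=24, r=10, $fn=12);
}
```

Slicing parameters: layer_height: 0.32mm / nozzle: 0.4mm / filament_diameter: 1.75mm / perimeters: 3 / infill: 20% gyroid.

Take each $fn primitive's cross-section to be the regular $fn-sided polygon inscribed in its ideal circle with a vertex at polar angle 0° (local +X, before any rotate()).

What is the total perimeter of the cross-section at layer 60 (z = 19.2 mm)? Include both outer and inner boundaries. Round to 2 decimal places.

At z = 19.2 mm: the cone: at t=0.960 of its height the radius interpolates to r₁+(r₂−r₁)t = 7.680, giving a regular 12-gon of that circumradius (perimeter = 2·12·7.680·sin(180°/12) = 47.71 mm); the r=10 cylinder at (13, 0.5) gives a regular 12-gon of circumradius 10 (constant along its height) (perimeter = 2·12·10.000·sin(180°/12) = 62.12 mm); Combining (union): the regions partially overlap (shared area 32.96 mm²), so the edge portions inside another operand are dropped and the merged outline is re-measured after clipping — boundary = 84.98 mm. Overall, the cross-section is a single solid region. Total boundary length (outer) = 84.98 mm.

84.98 mm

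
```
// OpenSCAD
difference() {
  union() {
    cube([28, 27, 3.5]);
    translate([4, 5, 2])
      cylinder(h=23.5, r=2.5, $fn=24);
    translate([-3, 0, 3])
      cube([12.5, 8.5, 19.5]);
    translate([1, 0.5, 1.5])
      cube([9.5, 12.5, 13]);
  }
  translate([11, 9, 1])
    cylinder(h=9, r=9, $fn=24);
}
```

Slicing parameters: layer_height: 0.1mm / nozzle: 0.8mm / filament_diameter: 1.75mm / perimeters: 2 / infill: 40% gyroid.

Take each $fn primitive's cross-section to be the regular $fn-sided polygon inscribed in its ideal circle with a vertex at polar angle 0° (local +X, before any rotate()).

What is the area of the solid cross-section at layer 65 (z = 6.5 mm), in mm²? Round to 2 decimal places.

At z = 6.5 mm: the cube is not intersected at this z (z outside [0, 3.5]); the r=2.5 cylinder at (4, 5) contributes a regular 24-gon of circumradius 2.5 (area = (24/2)·2.500²·sin(360°/24) = 19.41 mm²); the 12.5×8.5 cube at (-3, 0) contributes its full rectangle (area 106.25 mm²); the cube at (1, 0.5) (footprint 9.5×12.5) is included at this height (area 118.75 mm²); Merging all regions: the regions partially overlap — summed areas 244.41 mm² minus the doubly-counted overlap 87.41 mm² gives 157.00 mm² — area = 157.00 mm²; the r=9 cylinder at (11, 9) gives a regular 24-gon of circumradius 9 (constant along its height) (area = (24/2)·9.000²·sin(360°/24) = 251.57 mm²); Subtracting the remaining from the first: starting from the result so far (157.00 mm²), the r=9 cylinder at (11, 9) partially overlaps it — only the 90.59 mm² overlap (of its 251.57 mm²) is removed, clipping the outline — area = 66.41 mm². Overall, the cross-section is a single solid region. Net area = 66.41 mm².

66.41 mm²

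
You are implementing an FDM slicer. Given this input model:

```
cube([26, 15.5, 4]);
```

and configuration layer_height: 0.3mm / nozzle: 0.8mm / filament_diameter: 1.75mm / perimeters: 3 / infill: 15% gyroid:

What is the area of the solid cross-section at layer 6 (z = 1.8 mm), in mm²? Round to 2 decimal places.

403.00 mm²

At z = 1.8 mm: the cube (footprint 26×15.5) is included at this height (area 403.00 mm²). Overall, the cross-section is a single solid region. Net area = 403.00 mm².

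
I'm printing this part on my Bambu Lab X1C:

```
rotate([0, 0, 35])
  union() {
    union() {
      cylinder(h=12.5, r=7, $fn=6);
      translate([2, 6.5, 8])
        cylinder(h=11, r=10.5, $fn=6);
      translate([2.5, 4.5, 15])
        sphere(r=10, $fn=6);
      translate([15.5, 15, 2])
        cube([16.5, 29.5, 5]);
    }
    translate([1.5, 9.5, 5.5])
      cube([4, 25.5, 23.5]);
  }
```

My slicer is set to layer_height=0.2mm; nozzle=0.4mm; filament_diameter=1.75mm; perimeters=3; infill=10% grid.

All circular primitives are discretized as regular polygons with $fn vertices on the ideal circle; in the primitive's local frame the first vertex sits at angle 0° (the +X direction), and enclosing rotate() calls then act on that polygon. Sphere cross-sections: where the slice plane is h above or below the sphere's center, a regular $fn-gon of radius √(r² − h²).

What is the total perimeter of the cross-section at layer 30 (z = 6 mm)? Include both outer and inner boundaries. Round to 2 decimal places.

At z = 6 mm: the r=7 cylinder contributes a regular 6-gon of circumradius 7 (perimeter = 2·6·7.000·sin(180°/6) = 42.00 mm); the cylinder at (2, 6.5) is absent (z outside [8, 19]); the r=10 sphere at (2.5, 4.5) slices to a regular 6-gon of circumradius 4.359 (√(r²−h²) with h=9 from center) (perimeter = 2·6·4.359·sin(180°/6) = 26.15 mm); the cube at (15.5, 15) (footprint 16.5×29.5) is included at this height (perimeter 92.00 mm); Combining (union): the regions partially overlap (shared area 30.44 mm²), so the edge portions inside another operand are dropped and the merged outline is re-measured after clipping — boundary = 139.01 mm; the cube at (1.5, 9.5) (footprint 4×25.5) is included at this height (perimeter 59.00 mm); Combining (union): the 2 present regions are separate (no shared area or edge), so areas and boundary lengths simply add and each stays a separate island — boundary = 198.01 mm; (whole slice rotated 35° about Z — lengths, areas and connectivity unchanged). Overall, the cross-section has 3 separate islands. Total boundary length (outer) = 198.01 mm.

198.01 mm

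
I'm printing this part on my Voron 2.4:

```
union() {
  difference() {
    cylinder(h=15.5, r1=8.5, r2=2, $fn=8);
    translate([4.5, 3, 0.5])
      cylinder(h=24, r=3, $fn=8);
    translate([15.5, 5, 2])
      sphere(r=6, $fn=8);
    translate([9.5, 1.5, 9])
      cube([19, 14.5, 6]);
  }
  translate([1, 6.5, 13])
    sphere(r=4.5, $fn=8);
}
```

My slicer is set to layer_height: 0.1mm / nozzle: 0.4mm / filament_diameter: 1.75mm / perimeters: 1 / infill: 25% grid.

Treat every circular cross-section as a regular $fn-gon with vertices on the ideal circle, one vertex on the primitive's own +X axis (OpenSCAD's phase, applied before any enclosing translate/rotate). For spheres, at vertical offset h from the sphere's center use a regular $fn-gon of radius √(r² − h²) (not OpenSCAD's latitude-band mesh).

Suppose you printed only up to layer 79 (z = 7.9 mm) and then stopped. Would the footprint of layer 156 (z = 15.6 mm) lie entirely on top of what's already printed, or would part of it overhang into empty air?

Compare the two slices. At z = 7.9: the cone: at t=0.510 of its height the radius interpolates to r₁+(r₂−r₁)t = 5.187, giving a regular 8-gon of that circumradius (area = (8/2)·5.187²·sin(360°/8) = 76.10 mm²); the r=3 cylinder at (4.5, 3) contributes a regular 8-gon of circumradius 3 (area = (8/2)·3.000²·sin(360°/8) = 25.46 mm²); the sphere at (15.5, 5): section is a regular 8-gon, circumradius = √(r²−h²) = √(6²−5.9²) = 1.091 (area = (8/2)·1.091²·sin(360°/8) = 3.37 mm²); the cube at (9.5, 1.5) does not reach this height (z outside [9, 15]); Taking the first minus the rest: starting from the cone (76.10 mm²), the r=3 cylinder at (4.5, 3) partially overlaps it — only the 8.56 mm² overlap (of its 25.46 mm²) is removed, clipping the outline; the r=6 sphere at (15.5, 5) misses the remaining region (no effect) — area = 67.54 mm²; the sphere at (1, 6.5) is absent (|z−center|=5.100 > r=4.5); Taking the union: only that combined region is present, so the union is just that shape — area = 67.54 mm². At z = 15.6: the cone does not reach this height (z outside [0, 15.5]); the cylinder at (4.5, 3): section is a regular 8-gon, circumradius r=3 (area = (8/2)·3.000²·sin(360°/8) = 25.46 mm²); the sphere at (15.5, 5) does not reach this height (|z−center|=13.600 > r=6); the cube at (9.5, 1.5) does not reach this height (z outside [9, 15]); Subtracting the remaining from the first: the first operand is absent here, so nothing remains; the r=4.5 sphere at (1, 6.5) contributes a regular 8-gon of circumradius √(4.5²−2.6²) = 3.673 (area = (8/2)·3.673²·sin(360°/8) = 38.16 mm²); Combining (union): only the r=4.5 sphere at (1, 6.5) is present, so the union is just that shape — area = 38.16 mm². Checking containment: at z = 15.6 the cross-section extends beyond the z = 7.9 cross-section by about 32.79 mm².

part overhangs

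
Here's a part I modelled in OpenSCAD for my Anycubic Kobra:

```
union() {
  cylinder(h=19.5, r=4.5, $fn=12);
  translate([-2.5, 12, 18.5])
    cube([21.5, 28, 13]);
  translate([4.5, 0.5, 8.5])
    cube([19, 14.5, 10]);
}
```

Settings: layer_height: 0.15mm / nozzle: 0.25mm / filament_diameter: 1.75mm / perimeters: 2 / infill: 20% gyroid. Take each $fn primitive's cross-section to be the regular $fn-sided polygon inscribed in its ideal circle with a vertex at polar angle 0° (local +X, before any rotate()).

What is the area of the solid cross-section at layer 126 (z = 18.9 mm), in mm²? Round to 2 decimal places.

662.75 mm²

At z = 18.9 mm: the r=4.5 cylinder contributes a regular 12-gon of circumradius 4.5 (area = (12/2)·4.500²·sin(360°/12) = 60.75 mm²); the cube at (-2.5, 12) (footprint 21.5×28) is included at this height (area 602.00 mm²); the cube at (4.5, 0.5) is absent (z outside [8.5, 18.5]); Taking the union: the 2 present regions are separate (no shared area or edge), so areas and boundary lengths simply add and each stays a separate island — area = 662.75 mm². Overall, the cross-section has 2 separate islands. Net area = 662.75 mm².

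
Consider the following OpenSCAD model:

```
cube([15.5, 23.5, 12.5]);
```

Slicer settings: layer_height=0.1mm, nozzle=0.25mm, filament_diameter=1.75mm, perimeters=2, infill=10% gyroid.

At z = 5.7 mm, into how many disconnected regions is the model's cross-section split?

1

At z = 5.7 mm: the cube (footprint 15.5×23.5) is included at this height. The result has 1 disconnected region.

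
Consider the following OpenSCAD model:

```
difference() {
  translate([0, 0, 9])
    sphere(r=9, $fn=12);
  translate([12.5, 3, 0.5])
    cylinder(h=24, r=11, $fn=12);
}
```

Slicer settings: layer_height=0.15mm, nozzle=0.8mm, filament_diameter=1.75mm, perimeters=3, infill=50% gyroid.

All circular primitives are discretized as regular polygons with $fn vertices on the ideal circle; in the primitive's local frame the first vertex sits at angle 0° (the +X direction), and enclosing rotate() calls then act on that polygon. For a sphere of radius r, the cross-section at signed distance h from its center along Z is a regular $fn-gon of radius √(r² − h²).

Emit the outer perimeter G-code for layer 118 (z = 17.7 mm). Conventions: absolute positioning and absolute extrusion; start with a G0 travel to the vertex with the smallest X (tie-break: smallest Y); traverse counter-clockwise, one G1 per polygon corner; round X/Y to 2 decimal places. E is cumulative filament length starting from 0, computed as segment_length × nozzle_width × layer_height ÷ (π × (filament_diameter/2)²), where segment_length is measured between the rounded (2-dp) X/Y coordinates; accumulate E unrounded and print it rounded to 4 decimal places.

At z = 17.7 mm: the sphere: section is a regular 12-gon, circumradius = √(r²−h²) = √(9²−8.7²) = 2.304; the cylinder at (12.5, 3): section is a regular 12-gon, circumradius r=11; Taking the first minus the rest: starting from the r=9 sphere, the r=11 cylinder at (12.5, 3) partially overlaps it — only the 0.00 mm² overlap (of its 363.00 mm²) is removed, clipping the outline — 1 connected region. The outline is a single polygon with 12 vertices. Extrusion per mm of travel: 0.8 × 0.15 / (π × 0.875²) = 0.049890. Accumulating E over each segment gives final E = 0.7140.

G0 X-2.30 Y0.00 Z17.70
G1 X-2.00 Y-1.15 E0.0593
G1 X-1.15 Y-2.00 E0.1193
G1 X0.00 Y-2.30 E0.1786
G1 X1.15 Y-2.00 E0.2379
G1 X2.00 Y-1.15 E0.2978
G1 X2.30 Y0.00 E0.3571
G1 X1.99 Y1.15 E0.4165
G1 X1.15 Y2.00 E0.4762
G1 X0.00 Y2.30 E0.5355
G1 X-1.15 Y2.00 E0.5947
G1 X-2.00 Y1.15 E0.6547
G1 X-2.30 Y0.00 E0.7140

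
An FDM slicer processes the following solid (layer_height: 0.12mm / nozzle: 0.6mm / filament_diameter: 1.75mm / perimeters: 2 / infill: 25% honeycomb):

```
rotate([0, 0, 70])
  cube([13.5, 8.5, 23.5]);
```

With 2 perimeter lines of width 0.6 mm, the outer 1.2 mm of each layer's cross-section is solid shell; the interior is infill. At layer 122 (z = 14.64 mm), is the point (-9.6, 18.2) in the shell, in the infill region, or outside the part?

outside

At z = 14.64 mm: the 13.5×8.5 cube contributes its full rectangle; (rotated 70° about Z; rotation is an isometry so areas/perimeters/island counts are preserved). Overall, the cross-section is a single solid region. Undo the 70° rotation: the query point maps to (13.819, 15.246) in the un-rotated model frame. The nearest boundary edge runs (13.50, 0.00)→(13.50, 8.50); distance from the point to it = 6.75 mm. The point is not inside any of the regions above, so it lies outside the cross-section (6.75 mm from the nearest boundary).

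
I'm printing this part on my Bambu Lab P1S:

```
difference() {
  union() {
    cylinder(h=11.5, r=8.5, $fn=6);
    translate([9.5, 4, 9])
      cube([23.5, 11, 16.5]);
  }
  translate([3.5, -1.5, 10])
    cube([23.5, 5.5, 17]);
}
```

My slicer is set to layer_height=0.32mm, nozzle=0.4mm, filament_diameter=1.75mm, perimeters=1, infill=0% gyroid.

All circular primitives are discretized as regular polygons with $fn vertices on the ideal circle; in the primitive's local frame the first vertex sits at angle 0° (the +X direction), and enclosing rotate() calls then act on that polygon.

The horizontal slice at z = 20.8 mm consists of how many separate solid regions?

At z = 20.8 mm: the cylinder does not reach this height (z outside [0, 11.5]); the 23.5×11 cube at (9.5, 4) contributes its full rectangle; Taking the union: only the 23.5×11 cube at (9.5, 4) is present, so the union is just that shape — 1 connected region; the cube at (3.5, -1.5) is present — its section is the full 23.5×5.5 rectangle; Subtracting the remaining from the first: starting from that combined region, the 23.5×5.5 cube at (3.5, -1.5) misses the remaining region (no effect) — 1 connected region. The result has 1 disconnected region.

1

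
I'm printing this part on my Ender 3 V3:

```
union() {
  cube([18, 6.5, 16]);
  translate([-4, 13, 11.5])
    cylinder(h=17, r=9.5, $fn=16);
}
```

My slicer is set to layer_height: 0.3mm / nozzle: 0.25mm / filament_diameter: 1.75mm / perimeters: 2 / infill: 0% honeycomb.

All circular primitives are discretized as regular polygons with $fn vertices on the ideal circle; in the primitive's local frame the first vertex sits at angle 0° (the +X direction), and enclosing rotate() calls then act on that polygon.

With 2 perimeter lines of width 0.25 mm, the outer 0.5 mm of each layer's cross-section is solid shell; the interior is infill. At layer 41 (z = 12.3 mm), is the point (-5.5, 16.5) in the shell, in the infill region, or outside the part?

infill

At z = 12.3 mm: the cube is present — its section is the full 18×6.5 rectangle; the cylinder at (-4, 13): section is a regular 16-gon, circumradius r=9.5; Combining (union): the regions partially overlap (shared area 3.07 mm²), so overlapping operands fuse into one piece — 1 connected region. Overall, the cross-section is a single solid region. The nearest boundary edge runs (-10.72, 19.72)→(-7.64, 21.78); distance from the point to it = 5.57 mm. The point is inside the cross-section and 5.57 mm from the nearest boundary — more than the 0.5 mm shell width (2 × 0.25), so it's in the infill interior.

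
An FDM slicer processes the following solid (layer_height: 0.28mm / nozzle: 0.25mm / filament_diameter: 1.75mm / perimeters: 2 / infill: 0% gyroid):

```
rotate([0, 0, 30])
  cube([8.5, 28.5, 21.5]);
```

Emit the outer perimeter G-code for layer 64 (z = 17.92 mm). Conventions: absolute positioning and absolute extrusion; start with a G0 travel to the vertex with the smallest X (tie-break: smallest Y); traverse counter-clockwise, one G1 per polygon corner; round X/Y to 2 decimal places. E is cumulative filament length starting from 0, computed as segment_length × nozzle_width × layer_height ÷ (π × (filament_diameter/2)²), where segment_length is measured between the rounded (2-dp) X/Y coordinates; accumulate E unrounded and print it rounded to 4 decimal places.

At z = 17.92 mm: the cube is present — its section is the full 8.5×28.5 rectangle; (rotated 30° about Z; rotation is an isometry so areas/perimeters/island counts are preserved). The outline is a single polygon with 4 vertices. Extrusion per mm of travel: 0.25 × 0.28 / (π × 0.875²) = 0.029103. Accumulating E over each segment gives final E = 2.1534.

G0 X-14.25 Y24.68 Z17.92
G1 X0.00 Y0.00 E0.8294
G1 X7.36 Y4.25 E1.0767
G1 X-6.89 Y28.93 E1.9061
G1 X-14.25 Y24.68 E2.1534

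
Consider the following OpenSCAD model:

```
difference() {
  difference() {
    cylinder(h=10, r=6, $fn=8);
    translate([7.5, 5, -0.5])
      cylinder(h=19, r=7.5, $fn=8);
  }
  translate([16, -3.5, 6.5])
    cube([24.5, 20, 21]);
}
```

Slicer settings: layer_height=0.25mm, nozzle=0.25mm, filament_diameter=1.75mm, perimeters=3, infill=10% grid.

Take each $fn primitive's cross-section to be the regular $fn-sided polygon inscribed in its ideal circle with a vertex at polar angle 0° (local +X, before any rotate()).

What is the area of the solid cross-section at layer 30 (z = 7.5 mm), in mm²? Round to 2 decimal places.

78.18 mm²

At z = 7.5 mm: the cylinder: section is a regular 8-gon, circumradius r=6 (area = (8/2)·6.000²·sin(360°/8) = 101.82 mm²); the r=7.5 cylinder at (7.5, 5) contributes a regular 8-gon of circumradius 7.5 (area = (8/2)·7.500²·sin(360°/8) = 159.10 mm²); Subtracting the remaining from the first: starting from the r=6 cylinder (101.82 mm²), the r=7.5 cylinder at (7.5, 5) partially overlaps it — only the 23.65 mm² overlap (of its 159.10 mm²) is removed, clipping the outline — area = 78.18 mm²; the 24.5×20 cube at (16, -3.5) contributes its full rectangle (area 490.00 mm²); After the difference (first − rest): starting from the result so far (78.18 mm²), the 24.5×20 cube at (16, -3.5) misses the remaining region (no effect) — area = 78.18 mm². Overall, the cross-section is a single solid region. Net area = 78.18 mm².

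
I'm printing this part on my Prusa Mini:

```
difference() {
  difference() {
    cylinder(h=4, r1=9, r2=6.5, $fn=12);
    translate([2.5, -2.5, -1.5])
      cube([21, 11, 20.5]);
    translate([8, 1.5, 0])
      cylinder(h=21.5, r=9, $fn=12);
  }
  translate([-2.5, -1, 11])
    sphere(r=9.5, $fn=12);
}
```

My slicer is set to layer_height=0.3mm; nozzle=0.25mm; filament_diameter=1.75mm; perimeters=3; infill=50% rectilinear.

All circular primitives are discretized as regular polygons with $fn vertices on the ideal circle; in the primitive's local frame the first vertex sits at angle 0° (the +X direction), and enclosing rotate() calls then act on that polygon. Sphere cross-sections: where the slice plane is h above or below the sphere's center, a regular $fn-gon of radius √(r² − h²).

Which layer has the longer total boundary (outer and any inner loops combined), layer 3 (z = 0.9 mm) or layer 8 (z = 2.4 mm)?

Layer 3 (z = 0.9): the cone (r1=9→r2=6.5) has section circumradius 8.438 here — a regular 12-gon (perimeter = 2·12·8.438·sin(180°/12) = 52.41 mm); the 21×11 cube at (2.5, -2.5) contributes its full rectangle (perimeter 64.00 mm); the cylinder at (8, 1.5): section is a regular 12-gon, circumradius r=9 (perimeter = 2·12·9.000·sin(180°/12) = 55.90 mm); Taking the first minus the rest: starting from the cone, the 21×11 cube at (2.5, -2.5) partially overlaps it — only the 47.14 mm² overlap (of its 231.00 mm²) is removed, clipping the outline; the r=9 cylinder at (8, 1.5) partially overlaps it — only the 47.53 mm² overlap (of its 243.00 mm²) is removed, clipping the outline — boundary = 51.69 mm; the sphere at (-2.5, -1) is absent (|z−center|=10.100 > r=9.5); Subtracting the remaining from the first: none of the subtracted shapes is present at this height, so the result so far is unchanged — boundary = 51.69 mm. So its perimeter = 51.69 mm. Layer 8 (z = 2.4): the cone: at t=0.600 of its height the radius interpolates to r₁+(r₂−r₁)t = 7.500, giving a regular 12-gon of that circumradius (perimeter = 2·12·7.500·sin(180°/12) = 46.59 mm); the cube at (2.5, -2.5) is present — its section is the full 21×11 rectangle (perimeter 64.00 mm); the cylinder at (8, 1.5): section is a regular 12-gon, circumradius r=9 (perimeter = 2·12·9.000·sin(180°/12) = 55.90 mm); Subtracting the remaining from the first: starting from the cone, the 21×11 cube at (2.5, -2.5) partially overlaps it — only the 35.94 mm² overlap (of its 231.00 mm²) is removed, clipping the outline; the r=9 cylinder at (8, 1.5) partially overlaps it — only the 42.15 mm² overlap (of its 243.00 mm²) is removed, clipping the outline — boundary = 44.67 mm; the sphere at (-2.5, -1): section is a regular 12-gon, circumradius = √(r²−h²) = √(9.5²−8.6²) = 4.036 (perimeter = 2·12·4.036·sin(180°/12) = 25.07 mm); Subtracting the remaining from the first: starting from that combined region, the r=9.5 sphere at (-2.5, -1) partially overlaps it — only the 40.58 mm² overlap (of its 48.87 mm²) is removed, clipping the outline — boundary = 56.36 mm. So its perimeter = 56.36 mm. Layer 8 is larger (56.36 vs 51.69 mm).

layer 8 (z = 2.4 mm)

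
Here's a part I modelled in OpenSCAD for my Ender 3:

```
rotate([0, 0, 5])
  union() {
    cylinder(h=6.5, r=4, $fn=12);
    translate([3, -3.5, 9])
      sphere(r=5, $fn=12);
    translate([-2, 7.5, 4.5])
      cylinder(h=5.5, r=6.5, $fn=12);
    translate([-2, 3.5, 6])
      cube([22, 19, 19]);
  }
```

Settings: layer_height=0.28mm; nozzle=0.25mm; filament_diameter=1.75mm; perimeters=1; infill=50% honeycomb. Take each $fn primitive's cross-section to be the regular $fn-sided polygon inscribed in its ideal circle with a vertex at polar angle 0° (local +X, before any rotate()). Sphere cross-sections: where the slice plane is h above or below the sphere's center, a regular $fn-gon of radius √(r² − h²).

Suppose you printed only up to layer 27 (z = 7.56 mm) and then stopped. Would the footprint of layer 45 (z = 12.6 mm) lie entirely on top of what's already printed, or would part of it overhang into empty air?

Compare the two slices. At z = 7.56: the cylinder is not intersected at this z (z outside [0, 6.5]); the sphere at (3, -3.5): section is a regular 12-gon, circumradius = √(r²−h²) = √(5²−1.44²) = 4.788 (area = (12/2)·4.788²·sin(360°/12) = 68.78 mm²); the r=6.5 cylinder at (-2, 7.5) gives a regular 12-gon of circumradius 6.5 (constant along its height) (area = (12/2)·6.500²·sin(360°/12) = 126.75 mm²); the 22×19 cube at (-2, 3.5) contributes its full rectangle (area 418.00 mm²); Combining (union): the regions partially overlap — summed areas 613.53 mm² minus the doubly-counted overlap 55.34 mm² gives 558.19 mm² — area = 558.19 mm²; (rotated 5° about Z; rotation is an isometry so areas/perimeters/island counts are preserved). At z = 12.6: the cylinder is absent (z outside [0, 6.5]); the sphere at (3, -3.5): section is a regular 12-gon, circumradius = √(r²−h²) = √(5²−3.6²) = 3.470 (area = (12/2)·3.470²·sin(360°/12) = 36.12 mm²); the cylinder at (-2, 7.5) does not reach this height (z outside [4.5, 10]); the 22×19 cube at (-2, 3.5) contributes its full rectangle (area 418.00 mm²); Merging all regions: the 2 present regions are separate (no shared area or edge), so areas and boundary lengths simply add and each stays a separate island — area = 454.12 mm²; (whole slice rotated 5° about Z — lengths, areas and connectivity unchanged). Checking containment: the cross-section at z = 12.6 is a subset of the cross-section at z = 7.56.

entirely on top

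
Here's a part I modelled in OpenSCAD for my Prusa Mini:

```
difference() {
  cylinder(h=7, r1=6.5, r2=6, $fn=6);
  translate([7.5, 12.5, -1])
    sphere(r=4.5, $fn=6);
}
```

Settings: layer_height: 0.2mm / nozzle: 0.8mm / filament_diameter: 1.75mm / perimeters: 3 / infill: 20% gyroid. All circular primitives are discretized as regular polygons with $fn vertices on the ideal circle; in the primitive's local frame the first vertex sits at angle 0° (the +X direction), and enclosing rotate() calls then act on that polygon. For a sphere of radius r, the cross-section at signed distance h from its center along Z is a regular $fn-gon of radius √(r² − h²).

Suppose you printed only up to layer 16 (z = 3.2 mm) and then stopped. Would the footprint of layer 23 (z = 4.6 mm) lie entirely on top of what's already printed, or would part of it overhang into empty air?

Compare the two slices. At z = 3.2: the cone contributes a regular 6-gon of circumradius 6.271 (interpolated between r1=6.5 and r2=6 at t=0.457) (area = (6/2)·6.271²·sin(360°/6) = 102.18 mm²); the r=4.5 sphere at (7.5, 12.5) contributes a regular 6-gon of circumradius √(4.5²−4.2²) = 1.616 (area = (6/2)·1.616²·sin(360°/6) = 6.78 mm²); After the difference (first − rest): starting from the cone (102.18 mm²), the r=4.5 sphere at (7.5, 12.5) misses the remaining region (no effect) — area = 102.18 mm². At z = 4.6: the cone (r1=6.5→r2=6) has section circumradius 6.171 here — a regular 6-gon (area = (6/2)·6.171²·sin(360°/6) = 98.95 mm²); the sphere at (7.5, 12.5) does not reach this height (|z−center|=5.600 > r=4.5); Subtracting the remaining from the first: none of the subtracted shapes is present at this height, so the cone is unchanged — area = 98.95 mm². Checking containment: the cross-section at z = 4.6 is a subset of the cross-section at z = 3.2.

entirely on top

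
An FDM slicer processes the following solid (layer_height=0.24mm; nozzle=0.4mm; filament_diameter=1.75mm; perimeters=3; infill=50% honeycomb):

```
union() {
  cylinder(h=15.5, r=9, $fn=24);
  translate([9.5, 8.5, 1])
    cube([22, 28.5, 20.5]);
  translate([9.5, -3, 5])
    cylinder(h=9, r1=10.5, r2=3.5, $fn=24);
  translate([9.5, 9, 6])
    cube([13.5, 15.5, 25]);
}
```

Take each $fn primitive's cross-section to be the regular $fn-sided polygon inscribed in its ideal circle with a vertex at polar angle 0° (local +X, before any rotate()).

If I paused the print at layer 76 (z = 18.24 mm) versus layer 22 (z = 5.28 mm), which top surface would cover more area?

layer 22 (z = 5.28 mm)

Layer 76 (z = 18.24): the cylinder does not reach this height (z outside [0, 15.5]); the cube at (9.5, 8.5) (footprint 22×28.5) is included at this height (area 627.00 mm²); the cone at (9.5, -3) is not intersected at this z (z outside [5, 14]); the 13.5×15.5 cube at (9.5, 9) contributes its full rectangle (area 209.25 mm²); Combining (union): the 13.5×15.5 cube at (9.5, 9) lies entirely inside the 22×28.5 cube at (9.5, 8.5), so the union is just the 22×28.5 cube at (9.5, 8.5) — area = 627.00 mm². So its area = 627.00 mm². Layer 22 (z = 5.28): the r=9 cylinder gives a regular 24-gon of circumradius 9 (constant along its height) (area = (24/2)·9.000²·sin(360°/24) = 251.57 mm²); the 22×28.5 cube at (9.5, 8.5) contributes its full rectangle (area 627.00 mm²); the cone at (9.5, -3): at t=0.031 of its height the radius interpolates to r₁+(r₂−r₁)t = 10.282, giving a regular 24-gon of that circumradius (area = (24/2)·10.282²·sin(360°/24) = 328.36 mm²); the cube at (9.5, 9) does not reach this height (z outside [6, 31]); Merging all regions: the regions partially overlap — summed areas 1206.93 mm² minus the doubly-counted overlap 106.18 mm² gives 1100.76 mm² — area = 1100.76 mm². So its area = 1100.76 mm². Layer 22 is larger (1100.76 vs 627.00 mm²).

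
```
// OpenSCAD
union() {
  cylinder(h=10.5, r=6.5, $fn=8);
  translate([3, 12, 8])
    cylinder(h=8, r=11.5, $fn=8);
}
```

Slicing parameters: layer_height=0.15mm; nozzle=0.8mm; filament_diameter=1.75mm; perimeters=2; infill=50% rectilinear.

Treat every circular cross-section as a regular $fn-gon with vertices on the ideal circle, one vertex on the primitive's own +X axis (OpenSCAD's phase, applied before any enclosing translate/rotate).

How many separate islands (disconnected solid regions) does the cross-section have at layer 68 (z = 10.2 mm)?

At z = 10.2 mm: the r=6.5 cylinder contributes a regular 8-gon of circumradius 6.5; the r=11.5 cylinder at (3, 12) contributes a regular 8-gon of circumradius 11.5; Combining (union): the regions partially overlap (shared area 36.17 mm²), so overlapping operands fuse into one piece — 1 connected region. Overall, the cross-section is a single solid region. Island count = 1.

1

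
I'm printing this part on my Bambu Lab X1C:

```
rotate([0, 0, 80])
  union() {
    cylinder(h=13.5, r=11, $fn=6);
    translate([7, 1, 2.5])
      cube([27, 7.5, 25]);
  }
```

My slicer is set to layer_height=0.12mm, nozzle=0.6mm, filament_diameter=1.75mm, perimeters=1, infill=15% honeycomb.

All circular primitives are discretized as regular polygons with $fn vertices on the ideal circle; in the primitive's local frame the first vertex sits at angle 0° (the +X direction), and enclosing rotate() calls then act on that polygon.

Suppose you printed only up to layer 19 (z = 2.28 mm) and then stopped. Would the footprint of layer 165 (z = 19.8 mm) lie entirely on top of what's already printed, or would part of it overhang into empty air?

Compare the two slices. At z = 2.28: the r=11 cylinder contributes a regular 6-gon of circumradius 11 (area = (6/2)·11.000²·sin(360°/6) = 314.37 mm²); the cube at (7, 1) is absent (z outside [2.5, 27.5]); Taking the union: only the r=11 cylinder is present, so the union is just that shape — area = 314.37 mm²; (whole slice rotated 80° about Z — lengths, areas and connectivity unchanged). At z = 19.8: the cylinder is absent (z outside [0, 13.5]); the cube at (7, 1) (footprint 27×7.5) is included at this height (area 202.50 mm²); Taking the union: only the 27×7.5 cube at (7, 1) is present, so the union is just that shape — area = 202.50 mm²; (whole slice rotated 80° about Z — lengths, areas and connectivity unchanged). Checking containment: at z = 19.8 the cross-section extends beyond the z = 2.28 cross-section by about 192.35 mm².

part overhangs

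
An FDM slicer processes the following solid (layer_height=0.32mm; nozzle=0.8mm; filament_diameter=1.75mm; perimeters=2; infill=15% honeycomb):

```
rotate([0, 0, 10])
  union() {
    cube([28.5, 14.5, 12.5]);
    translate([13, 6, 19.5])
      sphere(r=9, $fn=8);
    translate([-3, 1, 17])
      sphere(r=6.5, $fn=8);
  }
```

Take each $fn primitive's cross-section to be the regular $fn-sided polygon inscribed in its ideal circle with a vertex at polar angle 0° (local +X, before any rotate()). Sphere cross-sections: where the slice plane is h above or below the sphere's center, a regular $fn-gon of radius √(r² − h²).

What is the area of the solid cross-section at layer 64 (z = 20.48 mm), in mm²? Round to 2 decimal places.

At z = 20.48 mm: the cube is not intersected at this z (z outside [0, 12.5]); the r=9 sphere at (13, 6) slices to a regular 8-gon of circumradius 8.946 (√(r²−h²) with h=0.98 from center) (area = (8/2)·8.946²·sin(360°/8) = 226.39 mm²); the r=6.5 sphere at (-3, 1) slices to a regular 8-gon of circumradius 5.490 (√(r²−h²) with h=3.48 from center) (area = (8/2)·5.490²·sin(360°/8) = 85.25 mm²); Merging all regions: the 2 present regions are separate (no shared area or edge), so areas and boundary lengths simply add and each stays a separate island — area = 311.63 mm²; (whole slice rotated 10° about Z — lengths, areas and connectivity unchanged). Overall, the cross-section has 2 separate islands. Net area = 311.63 mm².

311.63 mm²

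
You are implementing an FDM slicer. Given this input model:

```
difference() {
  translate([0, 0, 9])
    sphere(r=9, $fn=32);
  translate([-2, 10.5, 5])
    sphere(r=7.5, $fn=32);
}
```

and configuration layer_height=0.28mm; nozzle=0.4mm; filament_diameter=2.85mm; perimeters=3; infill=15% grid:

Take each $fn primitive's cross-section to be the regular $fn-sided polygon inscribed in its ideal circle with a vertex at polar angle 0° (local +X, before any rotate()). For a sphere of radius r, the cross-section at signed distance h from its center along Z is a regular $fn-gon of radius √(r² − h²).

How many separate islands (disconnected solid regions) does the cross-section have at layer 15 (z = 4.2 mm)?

1

At z = 4.2 mm: the r=9 sphere slices to a regular 32-gon of circumradius 7.613 (√(r²−h²) with h=4.8 from center); the r=7.5 sphere at (-2, 10.5) slices to a regular 32-gon of circumradius 7.457 (√(r²−h²) with h=0.8 from center); Subtracting the remaining from the first: starting from the r=9 sphere, the r=7.5 sphere at (-2, 10.5) partially overlaps it — only the 31.49 mm² overlap (of its 173.58 mm²) is removed, clipping the outline — 1 connected region. Overall, the cross-section is a single solid region. Island count = 1.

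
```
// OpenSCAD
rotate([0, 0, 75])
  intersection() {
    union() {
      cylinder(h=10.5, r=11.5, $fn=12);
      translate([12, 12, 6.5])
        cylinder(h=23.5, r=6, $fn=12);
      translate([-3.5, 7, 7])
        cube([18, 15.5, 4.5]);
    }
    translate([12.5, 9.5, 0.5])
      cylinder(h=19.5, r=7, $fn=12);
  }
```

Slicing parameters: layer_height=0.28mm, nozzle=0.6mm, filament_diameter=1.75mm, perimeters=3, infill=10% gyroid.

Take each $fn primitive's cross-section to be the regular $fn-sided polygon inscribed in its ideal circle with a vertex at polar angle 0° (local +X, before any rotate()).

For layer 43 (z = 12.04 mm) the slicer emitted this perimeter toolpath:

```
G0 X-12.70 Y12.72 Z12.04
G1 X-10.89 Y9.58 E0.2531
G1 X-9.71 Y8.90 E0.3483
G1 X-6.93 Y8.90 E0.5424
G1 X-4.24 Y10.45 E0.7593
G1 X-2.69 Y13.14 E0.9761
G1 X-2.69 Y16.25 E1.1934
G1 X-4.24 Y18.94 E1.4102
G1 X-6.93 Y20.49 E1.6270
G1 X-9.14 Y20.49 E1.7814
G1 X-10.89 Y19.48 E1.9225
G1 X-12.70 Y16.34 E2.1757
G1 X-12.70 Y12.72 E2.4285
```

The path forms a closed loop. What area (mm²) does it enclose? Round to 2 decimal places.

Apply the shoelace formula to the sequence of (X, Y) vertices; enclosed area = 92.84 mm².

92.84 mm²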